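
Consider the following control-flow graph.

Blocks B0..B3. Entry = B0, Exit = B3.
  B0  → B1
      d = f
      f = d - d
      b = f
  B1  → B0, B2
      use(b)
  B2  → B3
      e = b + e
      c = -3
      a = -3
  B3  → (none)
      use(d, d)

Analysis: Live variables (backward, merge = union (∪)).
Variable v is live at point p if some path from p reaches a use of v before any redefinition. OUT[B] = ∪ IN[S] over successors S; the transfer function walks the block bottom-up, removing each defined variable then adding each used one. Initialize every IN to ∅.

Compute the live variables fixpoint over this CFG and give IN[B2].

Fixpoint table:
  B0: | IN={e, f} | OUT={b, d, e, f}
  B1: | IN={b, d, e, f} | OUT={b, d, e, f}
  B2: | IN={b, d, e} | OUT={d}
  B3: | IN={d} | OUT={}

Merge at B2: OUT[B2] = IN[B3] = {d}
Applying B2's transfer function to that OUT value gives IN[B2] (row B2 above).

Answer: {b, d, e}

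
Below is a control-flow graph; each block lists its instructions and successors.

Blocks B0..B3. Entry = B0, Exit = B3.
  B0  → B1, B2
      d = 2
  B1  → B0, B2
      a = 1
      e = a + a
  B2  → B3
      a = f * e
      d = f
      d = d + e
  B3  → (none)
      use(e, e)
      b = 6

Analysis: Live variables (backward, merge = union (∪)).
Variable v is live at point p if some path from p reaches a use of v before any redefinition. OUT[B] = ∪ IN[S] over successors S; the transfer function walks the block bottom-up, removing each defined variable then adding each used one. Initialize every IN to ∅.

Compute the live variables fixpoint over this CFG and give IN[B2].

Answer: {e, f}

Derivation:
Fixpoint table:
  B0: | IN={e, f} | OUT={e, f}
  B1: | IN={f} | OUT={e, f}
  B2: | IN={e, f} | OUT={e}
  B3: | IN={e} | OUT={}

Merge at B2: OUT[B2] = IN[B3] = {e}
Applying B2's transfer function to that OUT value gives IN[B2] (row B2 above).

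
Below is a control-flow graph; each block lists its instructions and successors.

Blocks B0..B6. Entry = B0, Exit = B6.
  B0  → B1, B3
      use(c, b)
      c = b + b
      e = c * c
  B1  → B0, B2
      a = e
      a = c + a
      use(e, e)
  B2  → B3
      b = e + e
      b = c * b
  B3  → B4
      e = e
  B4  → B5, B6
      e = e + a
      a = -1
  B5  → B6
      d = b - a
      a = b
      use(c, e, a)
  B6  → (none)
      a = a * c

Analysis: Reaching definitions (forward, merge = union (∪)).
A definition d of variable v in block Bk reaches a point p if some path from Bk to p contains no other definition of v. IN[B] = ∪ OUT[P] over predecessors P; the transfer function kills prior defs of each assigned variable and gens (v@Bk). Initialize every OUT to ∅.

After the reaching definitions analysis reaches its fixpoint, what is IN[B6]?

Converged values:
  B0:   IN={a@B1, c@B0, e@B0}   OUT={a@B1, c@B0, e@B0}
  B1:   IN={a@B1, c@B0, e@B0}   OUT={a@B1, c@B0, e@B0}
  B2:   IN={a@B1, c@B0, e@B0}   OUT={a@B1, b@B2, c@B0, e@B0}
  B3:   IN={a@B1, b@B2, c@B0, e@B0}   OUT={a@B1, b@B2, c@B0, e@B3}
  B4:   IN={a@B1, b@B2, c@B0, e@B3}   OUT={a@B4, b@B2, c@B0, e@B4}
  B5:   IN={a@B4, b@B2, c@B0, e@B4}   OUT={a@B5, b@B2, c@B0, d@B5, e@B4}
  B6:   IN={a@B4, a@B5, b@B2, c@B0, d@B5, e@B4}   OUT={a@B6, b@B2, c@B0, d@B5, e@B4}

Merge at B6: IN[B6] = OUT[B4] ⊔ OUT[B5] = {a@B4, a@B5, b@B2, c@B0, d@B5, e@B4}

Answer: {a@B4, a@B5, b@B2, c@B0, d@B5, e@B4}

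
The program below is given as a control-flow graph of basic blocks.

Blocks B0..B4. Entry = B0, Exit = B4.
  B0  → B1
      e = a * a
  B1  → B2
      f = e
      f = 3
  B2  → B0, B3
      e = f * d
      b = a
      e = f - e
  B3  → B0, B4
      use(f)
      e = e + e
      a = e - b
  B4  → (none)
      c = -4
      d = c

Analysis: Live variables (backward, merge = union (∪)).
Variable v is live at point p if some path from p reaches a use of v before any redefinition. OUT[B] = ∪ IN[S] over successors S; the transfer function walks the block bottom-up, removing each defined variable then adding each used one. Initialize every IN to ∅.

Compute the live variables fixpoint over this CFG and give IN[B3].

Per-block solution:
  B0:  IN={a, d}  OUT={a, d, e}
  B1:  IN={a, d, e}  OUT={a, d, f}
  B2:  IN={a, d, f}  OUT={a, b, d, e, f}
  B3:  IN={b, d, e, f}  OUT={a, d}
  B4:  IN={}  OUT={}

Merge at B3: OUT[B3] = IN[B0] ⊔ IN[B4] = {a, d}
Applying B3's transfer function to that OUT value gives IN[B3] (row B3 above).

Answer: {b, d, e, f}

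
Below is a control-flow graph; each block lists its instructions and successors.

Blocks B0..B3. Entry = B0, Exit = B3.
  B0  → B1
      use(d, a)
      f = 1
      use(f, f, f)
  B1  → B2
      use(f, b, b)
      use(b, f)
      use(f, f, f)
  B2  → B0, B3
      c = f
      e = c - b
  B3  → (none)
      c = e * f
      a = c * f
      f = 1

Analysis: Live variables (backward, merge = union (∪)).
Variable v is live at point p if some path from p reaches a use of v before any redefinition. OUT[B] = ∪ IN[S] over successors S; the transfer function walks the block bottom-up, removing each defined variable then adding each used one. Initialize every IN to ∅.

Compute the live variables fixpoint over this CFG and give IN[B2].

Converged values:
  B0:  IN={a, b, d}  OUT={a, b, d, f}
  B1:  IN={a, b, d, f}  OUT={a, b, d, f}
  B2:  IN={a, b, d, f}  OUT={a, b, d, e, f}
  B3:  IN={e, f}  OUT={}

Merge at B2: OUT[B2] = IN[B0] ⊔ IN[B3] = {a, b, d, e, f}
Applying B2's transfer function to that OUT value gives IN[B2] (row B2 above).

Answer: {a, b, d, f}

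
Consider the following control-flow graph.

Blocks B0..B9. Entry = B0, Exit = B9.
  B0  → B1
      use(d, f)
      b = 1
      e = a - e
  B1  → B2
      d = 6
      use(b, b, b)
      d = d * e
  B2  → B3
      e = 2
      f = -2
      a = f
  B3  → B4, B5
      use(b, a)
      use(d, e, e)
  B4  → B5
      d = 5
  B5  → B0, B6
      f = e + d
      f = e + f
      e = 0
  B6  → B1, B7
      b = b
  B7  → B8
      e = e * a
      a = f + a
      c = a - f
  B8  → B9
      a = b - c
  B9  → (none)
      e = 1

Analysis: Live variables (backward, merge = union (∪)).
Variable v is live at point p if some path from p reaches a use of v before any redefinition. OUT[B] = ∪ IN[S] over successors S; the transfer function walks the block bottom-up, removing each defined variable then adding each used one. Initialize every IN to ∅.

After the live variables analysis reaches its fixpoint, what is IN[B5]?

Answer: {a, b, d, e}

Trace:
Per-block solution:
  B0:   IN={a, d, e, f}   OUT={b, e}
  B1:   IN={b, e}   OUT={b, d}
  B2:   IN={b, d}   OUT={a, b, d, e}
  B3:   IN={a, b, d, e}   OUT={a, b, d, e}
  B4:   IN={a, b, e}   OUT={a, b, d, e}
  B5:   IN={a, b, d, e}   OUT={a, b, d, e, f}
  B6:   IN={a, b, e, f}   OUT={a, b, e, f}
  B7:   IN={a, b, e, f}   OUT={b, c}
  B8:   IN={b, c}   OUT={}
  B9:   IN={}   OUT={}

Merge at B5: OUT[B5] = IN[B0] ⊔ IN[B6] = {a, b, d, e, f}
Applying B5's transfer function to that OUT value gives IN[B5] (row B5 above).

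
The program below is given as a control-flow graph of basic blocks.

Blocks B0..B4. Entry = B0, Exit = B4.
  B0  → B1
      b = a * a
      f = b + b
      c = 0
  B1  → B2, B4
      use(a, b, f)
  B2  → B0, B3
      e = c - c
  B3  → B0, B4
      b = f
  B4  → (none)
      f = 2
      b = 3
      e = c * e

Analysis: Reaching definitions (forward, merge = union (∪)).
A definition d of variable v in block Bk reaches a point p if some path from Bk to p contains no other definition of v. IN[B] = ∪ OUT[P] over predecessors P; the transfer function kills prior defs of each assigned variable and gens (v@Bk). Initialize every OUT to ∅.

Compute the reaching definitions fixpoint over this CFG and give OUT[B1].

Converged values:
  B0:  IN={b@B0, b@B3, c@B0, e@B2, f@B0}  OUT={b@B0, c@B0, e@B2, f@B0}
  B1:  IN={b@B0, c@B0, e@B2, f@B0}  OUT={b@B0, c@B0, e@B2, f@B0}
  B2:  IN={b@B0, c@B0, e@B2, f@B0}  OUT={b@B0, c@B0, e@B2, f@B0}
  B3:  IN={b@B0, c@B0, e@B2, f@B0}  OUT={b@B3, c@B0, e@B2, f@B0}
  B4:  IN={b@B0, b@B3, c@B0, e@B2, f@B0}  OUT={b@B4, c@B0, e@B4, f@B4}

Merge at B1: IN[B1] = OUT[B0] = {b@B0, c@B0, e@B2, f@B0}
Applying B1's transfer function to that IN value gives OUT[B1] (row B1 above).

Answer: {b@B0, c@B0, e@B2, f@B0}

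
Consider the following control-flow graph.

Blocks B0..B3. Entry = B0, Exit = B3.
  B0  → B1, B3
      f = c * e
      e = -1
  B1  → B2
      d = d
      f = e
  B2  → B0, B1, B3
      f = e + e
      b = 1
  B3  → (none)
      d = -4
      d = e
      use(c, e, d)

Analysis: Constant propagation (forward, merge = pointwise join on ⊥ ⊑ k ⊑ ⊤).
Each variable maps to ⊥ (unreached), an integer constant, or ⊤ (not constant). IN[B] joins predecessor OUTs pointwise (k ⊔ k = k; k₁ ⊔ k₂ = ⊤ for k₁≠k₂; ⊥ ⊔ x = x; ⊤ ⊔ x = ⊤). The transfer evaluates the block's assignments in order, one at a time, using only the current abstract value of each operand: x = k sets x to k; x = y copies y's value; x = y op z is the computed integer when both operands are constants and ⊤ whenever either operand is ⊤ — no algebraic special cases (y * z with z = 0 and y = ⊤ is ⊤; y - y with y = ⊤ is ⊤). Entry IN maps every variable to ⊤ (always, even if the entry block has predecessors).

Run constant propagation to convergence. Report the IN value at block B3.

Fixpoint table:
  B0: | IN=(all ⊤) | OUT={e:-1; rest ⊤}
  B1: | IN={e:-1; rest ⊤} | OUT={e:-1, f:-1; rest ⊤}
  B2: | IN={e:-1, f:-1; rest ⊤} | OUT={b:1, e:-1, f:-2; rest ⊤}
  B3: | IN={e:-1; rest ⊤} | OUT={d:-1, e:-1; rest ⊤}

Merge at B3: IN[B3] = OUT[B0] ⊔ OUT[B2] = {a: ⊤, b: ⊤, c: ⊤, d: ⊤, e: -1, f: ⊤}

Answer: {a: ⊤, b: ⊤, c: ⊤, d: ⊤, e: -1, f: ⊤}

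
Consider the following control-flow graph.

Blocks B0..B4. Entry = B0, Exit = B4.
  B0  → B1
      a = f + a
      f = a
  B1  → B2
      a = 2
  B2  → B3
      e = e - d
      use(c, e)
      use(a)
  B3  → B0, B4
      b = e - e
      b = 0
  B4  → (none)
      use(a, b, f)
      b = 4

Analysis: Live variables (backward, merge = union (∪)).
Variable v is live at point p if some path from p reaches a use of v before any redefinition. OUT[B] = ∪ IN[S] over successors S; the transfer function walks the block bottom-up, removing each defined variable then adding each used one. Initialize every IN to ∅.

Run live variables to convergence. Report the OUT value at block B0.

Converged values:
  B0: | IN={a, c, d, e, f} | OUT={c, d, e, f}
  B1: | IN={c, d, e, f} | OUT={a, c, d, e, f}
  B2: | IN={a, c, d, e, f} | OUT={a, c, d, e, f}
  B3: | IN={a, c, d, e, f} | OUT={a, b, c, d, e, f}
  B4: | IN={a, b, f} | OUT={}

Merge at B0: OUT[B0] = IN[B1] = {c, d, e, f}

Answer: {c, d, e, f}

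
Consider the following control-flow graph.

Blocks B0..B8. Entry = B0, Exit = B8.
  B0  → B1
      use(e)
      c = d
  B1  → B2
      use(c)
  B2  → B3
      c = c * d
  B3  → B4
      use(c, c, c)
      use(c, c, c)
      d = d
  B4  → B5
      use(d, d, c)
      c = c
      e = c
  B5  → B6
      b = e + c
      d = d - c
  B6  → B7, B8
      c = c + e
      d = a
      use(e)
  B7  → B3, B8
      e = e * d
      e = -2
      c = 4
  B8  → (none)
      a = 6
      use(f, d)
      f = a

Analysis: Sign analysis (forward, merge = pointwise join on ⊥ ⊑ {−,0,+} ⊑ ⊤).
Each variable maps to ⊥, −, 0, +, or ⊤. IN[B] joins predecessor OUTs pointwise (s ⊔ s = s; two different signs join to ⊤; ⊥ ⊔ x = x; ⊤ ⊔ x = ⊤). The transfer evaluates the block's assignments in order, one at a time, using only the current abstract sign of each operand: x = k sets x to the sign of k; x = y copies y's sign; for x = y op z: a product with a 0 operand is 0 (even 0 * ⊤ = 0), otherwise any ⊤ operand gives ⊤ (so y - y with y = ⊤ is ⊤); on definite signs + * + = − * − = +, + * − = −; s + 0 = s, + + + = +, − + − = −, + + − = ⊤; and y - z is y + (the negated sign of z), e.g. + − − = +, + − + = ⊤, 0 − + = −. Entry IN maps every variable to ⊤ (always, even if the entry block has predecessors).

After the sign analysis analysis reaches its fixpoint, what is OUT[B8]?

Fixpoint table:
  B0:   IN=(all ⊤)   OUT=(all ⊤)
  B1:   IN=(all ⊤)   OUT=(all ⊤)
  B2:   IN=(all ⊤)   OUT=(all ⊤)
  B3:   IN=(all ⊤)   OUT=(all ⊤)
  B4:   IN=(all ⊤)   OUT=(all ⊤)
  B5:   IN=(all ⊤)   OUT=(all ⊤)
  B6:   IN=(all ⊤)   OUT=(all ⊤)
  B7:   IN=(all ⊤)   OUT={c:+, e:-; rest ⊤}
  B8:   IN=(all ⊤)   OUT={a:+, f:+; rest ⊤}

Merge at B8: IN[B8] = OUT[B6] ⊔ OUT[B7] = {a: ⊤, b: ⊤, c: ⊤, d: ⊤, e: ⊤, f: ⊤}
Applying B8's transfer function to that IN value gives OUT[B8] (row B8 above).

Answer: {a: +, b: ⊤, c: ⊤, d: ⊤, e: ⊤, f: +}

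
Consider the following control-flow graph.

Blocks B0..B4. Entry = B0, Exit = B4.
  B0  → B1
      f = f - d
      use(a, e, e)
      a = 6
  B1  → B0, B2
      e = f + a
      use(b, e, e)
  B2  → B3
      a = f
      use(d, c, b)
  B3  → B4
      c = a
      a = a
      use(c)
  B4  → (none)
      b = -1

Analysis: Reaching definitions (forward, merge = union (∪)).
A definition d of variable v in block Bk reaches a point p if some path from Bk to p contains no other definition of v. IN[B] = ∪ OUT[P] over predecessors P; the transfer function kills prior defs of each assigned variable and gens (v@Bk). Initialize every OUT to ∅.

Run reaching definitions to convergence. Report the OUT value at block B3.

Answer: {a@B3, c@B3, e@B1, f@B0}

Trace:
Converged values:
  B0: | IN={a@B0, e@B1, f@B0} | OUT={a@B0, e@B1, f@B0}
  B1: | IN={a@B0, e@B1, f@B0} | OUT={a@B0, e@B1, f@B0}
  B2: | IN={a@B0, e@B1, f@B0} | OUT={a@B2, e@B1, f@B0}
  B3: | IN={a@B2, e@B1, f@B0} | OUT={a@B3, c@B3, e@B1, f@B0}
  B4: | IN={a@B3, c@B3, e@B1, f@B0} | OUT={a@B3, b@B4, c@B3, e@B1, f@B0}

Merge at B3: IN[B3] = OUT[B2] = {a@B2, e@B1, f@B0}
Applying B3's transfer function to that IN value gives OUT[B3] (row B3 above).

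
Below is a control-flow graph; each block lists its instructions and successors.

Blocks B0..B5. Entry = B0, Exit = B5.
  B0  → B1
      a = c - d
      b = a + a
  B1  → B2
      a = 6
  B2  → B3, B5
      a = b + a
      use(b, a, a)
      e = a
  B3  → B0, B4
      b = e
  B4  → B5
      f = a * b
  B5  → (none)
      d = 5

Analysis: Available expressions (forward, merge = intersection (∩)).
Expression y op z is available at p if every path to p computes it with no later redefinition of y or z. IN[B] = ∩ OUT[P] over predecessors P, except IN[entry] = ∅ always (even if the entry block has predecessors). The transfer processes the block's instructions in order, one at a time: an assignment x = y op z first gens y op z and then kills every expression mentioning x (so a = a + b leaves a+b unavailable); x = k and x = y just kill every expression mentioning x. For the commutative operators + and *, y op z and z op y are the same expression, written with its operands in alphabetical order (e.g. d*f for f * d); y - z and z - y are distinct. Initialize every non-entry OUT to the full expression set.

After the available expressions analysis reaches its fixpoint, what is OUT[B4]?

Answer: {a*b, c-d}

Working:
Per-block solution:
  B0: | IN={} | OUT={a+a, c-d}
  B1: | IN={a+a, c-d} | OUT={c-d}
  B2: | IN={c-d} | OUT={c-d}
  B3: | IN={c-d} | OUT={c-d}
  B4: | IN={c-d} | OUT={a*b, c-d}
  B5: | IN={c-d} | OUT={}

Merge at B4: IN[B4] = OUT[B3] = {c-d}
Applying B4's transfer function to that IN value gives OUT[B4] (row B4 above).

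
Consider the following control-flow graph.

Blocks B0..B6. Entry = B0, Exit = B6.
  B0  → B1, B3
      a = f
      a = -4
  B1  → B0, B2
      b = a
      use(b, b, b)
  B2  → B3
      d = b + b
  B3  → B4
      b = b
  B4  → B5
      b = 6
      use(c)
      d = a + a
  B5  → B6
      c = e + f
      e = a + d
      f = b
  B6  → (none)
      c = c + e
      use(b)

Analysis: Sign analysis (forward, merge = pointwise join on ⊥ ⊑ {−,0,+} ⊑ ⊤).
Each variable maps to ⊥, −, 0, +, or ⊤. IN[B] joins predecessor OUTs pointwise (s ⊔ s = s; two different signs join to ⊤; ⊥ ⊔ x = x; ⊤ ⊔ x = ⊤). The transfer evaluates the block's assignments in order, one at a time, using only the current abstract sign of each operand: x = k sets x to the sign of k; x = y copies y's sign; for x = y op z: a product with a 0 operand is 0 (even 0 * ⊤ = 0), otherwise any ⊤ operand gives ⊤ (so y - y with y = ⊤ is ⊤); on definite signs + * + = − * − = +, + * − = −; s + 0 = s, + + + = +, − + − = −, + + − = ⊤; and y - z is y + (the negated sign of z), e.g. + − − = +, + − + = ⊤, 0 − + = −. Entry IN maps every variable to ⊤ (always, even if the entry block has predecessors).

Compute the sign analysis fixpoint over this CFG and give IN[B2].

Fixpoint table:
  B0:  IN=(all ⊤)  OUT={a:-; rest ⊤}
  B1:  IN={a:-; rest ⊤}  OUT={a:-, b:-; rest ⊤}
  B2:  IN={a:-, b:-; rest ⊤}  OUT={a:-, b:-, d:-; rest ⊤}
  B3:  IN={a:-; rest ⊤}  OUT={a:-; rest ⊤}
  B4:  IN={a:-; rest ⊤}  OUT={a:-, b:+, d:-; rest ⊤}
  B5:  IN={a:-, b:+, d:-; rest ⊤}  OUT={a:-, b:+, d:-, e:-, f:+; rest ⊤}
  B6:  IN={a:-, b:+, d:-, e:-, f:+; rest ⊤}  OUT={a:-, b:+, d:-, e:-, f:+; rest ⊤}

Merge at B2: IN[B2] = OUT[B1] = {a: -, b: -, c: ⊤, d: ⊤, e: ⊤, f: ⊤}

Answer: {a: -, b: -, c: ⊤, d: ⊤, e: ⊤, f: ⊤}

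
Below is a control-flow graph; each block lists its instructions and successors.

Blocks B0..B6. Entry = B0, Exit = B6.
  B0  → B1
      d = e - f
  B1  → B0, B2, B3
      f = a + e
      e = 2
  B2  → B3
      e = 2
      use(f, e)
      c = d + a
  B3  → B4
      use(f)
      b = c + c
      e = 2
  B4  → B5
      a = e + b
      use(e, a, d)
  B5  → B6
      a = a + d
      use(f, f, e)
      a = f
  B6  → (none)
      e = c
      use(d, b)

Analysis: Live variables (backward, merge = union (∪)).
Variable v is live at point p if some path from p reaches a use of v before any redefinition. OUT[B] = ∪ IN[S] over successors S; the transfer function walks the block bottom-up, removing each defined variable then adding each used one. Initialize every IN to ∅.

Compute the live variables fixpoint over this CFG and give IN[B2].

Answer: {a, d, f}

Derivation:
Converged values:
  B0:   IN={a, c, e, f}   OUT={a, c, d, e}
  B1:   IN={a, c, d, e}   OUT={a, c, d, e, f}
  B2:   IN={a, d, f}   OUT={c, d, f}
  B3:   IN={c, d, f}   OUT={b, c, d, e, f}
  B4:   IN={b, c, d, e, f}   OUT={a, b, c, d, e, f}
  B5:   IN={a, b, c, d, e, f}   OUT={b, c, d}
  B6:   IN={b, c, d}   OUT={}

Merge at B2: OUT[B2] = IN[B3] = {c, d, f}
Applying B2's transfer function to that OUT value gives IN[B2] (row B2 above).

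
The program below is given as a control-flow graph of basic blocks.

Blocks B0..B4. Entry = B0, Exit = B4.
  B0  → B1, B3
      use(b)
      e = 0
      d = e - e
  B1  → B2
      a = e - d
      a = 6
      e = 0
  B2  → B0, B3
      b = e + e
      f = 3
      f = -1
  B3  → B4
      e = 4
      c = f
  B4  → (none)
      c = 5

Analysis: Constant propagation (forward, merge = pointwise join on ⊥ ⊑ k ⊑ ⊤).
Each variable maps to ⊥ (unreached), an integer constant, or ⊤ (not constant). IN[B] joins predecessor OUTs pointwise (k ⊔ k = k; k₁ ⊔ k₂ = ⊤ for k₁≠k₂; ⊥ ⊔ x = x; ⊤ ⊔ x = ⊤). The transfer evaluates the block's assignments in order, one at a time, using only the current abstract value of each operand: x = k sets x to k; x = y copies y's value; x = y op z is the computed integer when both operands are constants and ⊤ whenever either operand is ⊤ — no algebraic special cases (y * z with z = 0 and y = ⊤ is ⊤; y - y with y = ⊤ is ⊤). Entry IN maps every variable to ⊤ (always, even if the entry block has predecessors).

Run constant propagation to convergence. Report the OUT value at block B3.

Fixpoint table:
  B0:   IN=(all ⊤)   OUT={d:0, e:0; rest ⊤}
  B1:   IN={d:0, e:0; rest ⊤}   OUT={a:6, d:0, e:0; rest ⊤}
  B2:   IN={a:6, d:0, e:0; rest ⊤}   OUT={a:6, b:0, d:0, e:0, f:-1; rest ⊤}
  B3:   IN={d:0, e:0; rest ⊤}   OUT={d:0, e:4; rest ⊤}
  B4:   IN={d:0, e:4; rest ⊤}   OUT={c:5, d:0, e:4; rest ⊤}

Merge at B3: IN[B3] = OUT[B0] ⊔ OUT[B2] = {a: ⊤, b: ⊤, c: ⊤, d: 0, e: 0, f: ⊤}
Applying B3's transfer function to that IN value gives OUT[B3] (row B3 above).

Answer: {a: ⊤, b: ⊤, c: ⊤, d: 0, e: 4, f: ⊤}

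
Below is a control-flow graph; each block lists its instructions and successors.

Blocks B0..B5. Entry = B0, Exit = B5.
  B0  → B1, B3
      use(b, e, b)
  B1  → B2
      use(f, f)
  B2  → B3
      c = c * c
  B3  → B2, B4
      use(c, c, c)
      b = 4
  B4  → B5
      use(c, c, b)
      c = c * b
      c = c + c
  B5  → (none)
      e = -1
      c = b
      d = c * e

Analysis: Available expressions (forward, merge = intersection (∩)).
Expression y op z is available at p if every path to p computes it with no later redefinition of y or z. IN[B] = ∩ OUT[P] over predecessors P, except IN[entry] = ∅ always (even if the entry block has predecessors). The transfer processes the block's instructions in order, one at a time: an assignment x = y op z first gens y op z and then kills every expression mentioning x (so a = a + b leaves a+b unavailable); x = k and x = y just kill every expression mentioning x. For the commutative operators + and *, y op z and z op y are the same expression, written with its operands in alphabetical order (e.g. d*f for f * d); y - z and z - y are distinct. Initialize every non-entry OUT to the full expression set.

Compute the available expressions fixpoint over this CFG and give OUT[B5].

Fixpoint table:
  B0: | IN={} | OUT={}
  B1: | IN={} | OUT={}
  B2: | IN={} | OUT={}
  B3: | IN={} | OUT={}
  B4: | IN={} | OUT={}
  B5: | IN={} | OUT={c*e}

Merge at B5: IN[B5] = OUT[B4] = {}
Applying B5's transfer function to that IN value gives OUT[B5] (row B5 above).

Answer: {c*e}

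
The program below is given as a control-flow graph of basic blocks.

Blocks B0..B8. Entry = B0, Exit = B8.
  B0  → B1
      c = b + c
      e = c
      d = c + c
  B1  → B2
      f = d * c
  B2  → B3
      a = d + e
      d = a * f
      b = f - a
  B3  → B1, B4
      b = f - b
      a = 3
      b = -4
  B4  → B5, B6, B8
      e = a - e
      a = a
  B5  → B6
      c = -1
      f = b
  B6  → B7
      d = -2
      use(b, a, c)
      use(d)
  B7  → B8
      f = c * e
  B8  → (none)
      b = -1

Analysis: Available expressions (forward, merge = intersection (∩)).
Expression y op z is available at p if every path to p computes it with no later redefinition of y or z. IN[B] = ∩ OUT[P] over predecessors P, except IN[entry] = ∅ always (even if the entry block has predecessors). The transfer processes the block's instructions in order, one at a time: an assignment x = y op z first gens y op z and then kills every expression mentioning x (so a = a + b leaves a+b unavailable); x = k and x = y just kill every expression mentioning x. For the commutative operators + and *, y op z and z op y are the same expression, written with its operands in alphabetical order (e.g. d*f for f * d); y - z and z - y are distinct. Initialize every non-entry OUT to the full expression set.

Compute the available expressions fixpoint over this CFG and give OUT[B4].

Answer: {c+c}

Trace:
Converged values:
  B0:   IN={}   OUT={c+c}
  B1:   IN={c+c}   OUT={c*d, c+c}
  B2:   IN={c*d, c+c}   OUT={a*f, c+c, f-a}
  B3:   IN={a*f, c+c, f-a}   OUT={c+c}
  B4:   IN={c+c}   OUT={c+c}
  B5:   IN={c+c}   OUT={}
  B6:   IN={}   OUT={}
  B7:   IN={}   OUT={c*e}
  B8:   IN={}   OUT={}

Merge at B4: IN[B4] = OUT[B3] = {c+c}
Applying B4's transfer function to that IN value gives OUT[B4] (row B4 above).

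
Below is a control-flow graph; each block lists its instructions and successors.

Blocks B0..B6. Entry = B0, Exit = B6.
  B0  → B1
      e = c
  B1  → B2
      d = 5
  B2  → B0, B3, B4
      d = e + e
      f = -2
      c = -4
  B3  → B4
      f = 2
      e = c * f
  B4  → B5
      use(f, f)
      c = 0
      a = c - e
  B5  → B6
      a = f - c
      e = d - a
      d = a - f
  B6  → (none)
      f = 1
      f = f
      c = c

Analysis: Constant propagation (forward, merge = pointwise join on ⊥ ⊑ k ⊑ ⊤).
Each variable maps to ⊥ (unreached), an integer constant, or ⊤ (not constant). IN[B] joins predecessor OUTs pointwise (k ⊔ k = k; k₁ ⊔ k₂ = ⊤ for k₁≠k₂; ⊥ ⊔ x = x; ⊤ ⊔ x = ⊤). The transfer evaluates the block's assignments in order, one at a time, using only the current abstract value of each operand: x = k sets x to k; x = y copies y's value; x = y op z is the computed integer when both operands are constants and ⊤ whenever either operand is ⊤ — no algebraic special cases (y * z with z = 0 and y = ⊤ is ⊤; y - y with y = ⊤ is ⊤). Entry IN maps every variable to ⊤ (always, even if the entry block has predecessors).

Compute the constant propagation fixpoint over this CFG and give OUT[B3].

Answer: {a: ⊤, b: ⊤, c: -4, d: ⊤, e: -8, f: 2}

Derivation:
Converged values:
  B0: | IN=(all ⊤) | OUT=(all ⊤)
  B1: | IN=(all ⊤) | OUT={d:5; rest ⊤}
  B2: | IN={d:5; rest ⊤} | OUT={c:-4, f:-2; rest ⊤}
  B3: | IN={c:-4, f:-2; rest ⊤} | OUT={c:-4, e:-8, f:2; rest ⊤}
  B4: | IN={c:-4; rest ⊤} | OUT={c:0; rest ⊤}
  B5: | IN={c:0; rest ⊤} | OUT={c:0; rest ⊤}
  B6: | IN={c:0; rest ⊤} | OUT={c:0, f:1; rest ⊤}

Merge at B3: IN[B3] = OUT[B2] = {a: ⊤, b: ⊤, c: -4, d: ⊤, e: ⊤, f: -2}
Applying B3's transfer function to that IN value gives OUT[B3] (row B3 above).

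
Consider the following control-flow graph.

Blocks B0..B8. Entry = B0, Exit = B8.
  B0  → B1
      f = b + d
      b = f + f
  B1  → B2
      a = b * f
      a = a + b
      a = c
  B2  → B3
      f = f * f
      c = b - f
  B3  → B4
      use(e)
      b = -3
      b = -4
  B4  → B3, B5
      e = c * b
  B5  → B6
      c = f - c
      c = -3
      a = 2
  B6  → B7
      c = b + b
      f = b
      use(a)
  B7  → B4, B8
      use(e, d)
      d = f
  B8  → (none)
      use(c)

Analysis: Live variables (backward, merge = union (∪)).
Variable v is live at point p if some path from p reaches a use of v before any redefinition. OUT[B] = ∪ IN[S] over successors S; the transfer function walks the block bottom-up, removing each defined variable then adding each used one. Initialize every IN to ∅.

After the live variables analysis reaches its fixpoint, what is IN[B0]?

Per-block solution:
  B0:  IN={b, c, d, e}  OUT={b, c, d, e, f}
  B1:  IN={b, c, d, e, f}  OUT={b, d, e, f}
  B2:  IN={b, d, e, f}  OUT={c, d, e, f}
  B3:  IN={c, d, e, f}  OUT={b, c, d, f}
  B4:  IN={b, c, d, f}  OUT={b, c, d, e, f}
  B5:  IN={b, c, d, e, f}  OUT={a, b, d, e}
  B6:  IN={a, b, d, e}  OUT={b, c, d, e, f}
  B7:  IN={b, c, d, e, f}  OUT={b, c, d, f}
  B8:  IN={c}  OUT={}

Merge at B0: OUT[B0] = IN[B1] = {b, c, d, e, f}
Applying B0's transfer function to that OUT value gives IN[B0] (row B0 above).

Answer: {b, c, d, e}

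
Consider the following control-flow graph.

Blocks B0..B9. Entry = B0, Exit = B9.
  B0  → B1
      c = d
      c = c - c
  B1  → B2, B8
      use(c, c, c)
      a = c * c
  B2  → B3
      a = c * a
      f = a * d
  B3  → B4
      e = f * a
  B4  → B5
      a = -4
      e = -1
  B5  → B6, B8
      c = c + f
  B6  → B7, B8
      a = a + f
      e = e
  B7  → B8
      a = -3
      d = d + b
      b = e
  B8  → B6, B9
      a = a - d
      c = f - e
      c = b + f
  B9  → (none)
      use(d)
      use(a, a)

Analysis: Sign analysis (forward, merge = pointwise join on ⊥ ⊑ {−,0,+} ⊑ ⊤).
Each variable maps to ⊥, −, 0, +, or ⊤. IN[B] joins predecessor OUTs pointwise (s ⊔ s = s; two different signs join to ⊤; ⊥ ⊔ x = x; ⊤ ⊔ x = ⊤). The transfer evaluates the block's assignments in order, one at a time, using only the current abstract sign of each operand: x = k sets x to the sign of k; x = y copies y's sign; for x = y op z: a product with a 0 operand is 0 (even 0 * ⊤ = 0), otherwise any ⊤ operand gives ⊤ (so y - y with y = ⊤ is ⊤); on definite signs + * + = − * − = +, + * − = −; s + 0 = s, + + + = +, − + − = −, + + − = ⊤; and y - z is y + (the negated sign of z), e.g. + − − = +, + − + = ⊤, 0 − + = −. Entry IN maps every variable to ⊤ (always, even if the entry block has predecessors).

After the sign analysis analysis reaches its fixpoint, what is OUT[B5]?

Answer: {a: -, b: ⊤, c: ⊤, d: ⊤, e: -, f: ⊤}

Working:
Fixpoint table:
  B0:  IN=(all ⊤)  OUT=(all ⊤)
  B1:  IN=(all ⊤)  OUT=(all ⊤)
  B2:  IN=(all ⊤)  OUT=(all ⊤)
  B3:  IN=(all ⊤)  OUT=(all ⊤)
  B4:  IN=(all ⊤)  OUT={a:-, e:-; rest ⊤}
  B5:  IN={a:-, e:-; rest ⊤}  OUT={a:-, e:-; rest ⊤}
  B6:  IN=(all ⊤)  OUT=(all ⊤)
  B7:  IN=(all ⊤)  OUT={a:-; rest ⊤}
  B8:  IN=(all ⊤)  OUT=(all ⊤)
  B9:  IN=(all ⊤)  OUT=(all ⊤)

Merge at B5: IN[B5] = OUT[B4] = {a: -, b: ⊤, c: ⊤, d: ⊤, e: -, f: ⊤}
Applying B5's transfer function to that IN value gives OUT[B5] (row B5 above).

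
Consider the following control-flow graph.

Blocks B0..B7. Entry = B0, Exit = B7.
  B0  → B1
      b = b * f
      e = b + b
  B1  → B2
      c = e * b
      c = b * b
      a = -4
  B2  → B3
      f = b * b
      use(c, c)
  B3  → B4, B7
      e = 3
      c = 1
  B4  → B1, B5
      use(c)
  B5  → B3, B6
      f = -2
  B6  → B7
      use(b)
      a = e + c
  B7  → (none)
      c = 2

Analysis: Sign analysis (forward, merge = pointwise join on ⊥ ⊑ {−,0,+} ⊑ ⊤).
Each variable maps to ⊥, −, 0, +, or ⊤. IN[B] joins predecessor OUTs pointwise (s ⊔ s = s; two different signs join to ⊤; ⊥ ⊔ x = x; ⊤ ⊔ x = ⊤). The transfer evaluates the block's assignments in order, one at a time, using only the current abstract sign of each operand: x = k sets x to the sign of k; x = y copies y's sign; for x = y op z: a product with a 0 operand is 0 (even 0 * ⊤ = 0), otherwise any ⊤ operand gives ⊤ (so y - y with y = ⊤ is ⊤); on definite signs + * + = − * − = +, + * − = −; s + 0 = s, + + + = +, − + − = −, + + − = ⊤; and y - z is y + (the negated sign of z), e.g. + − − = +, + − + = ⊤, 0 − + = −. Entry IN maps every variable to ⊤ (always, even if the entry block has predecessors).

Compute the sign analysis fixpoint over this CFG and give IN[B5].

Answer: {a: -, b: ⊤, c: +, d: ⊤, e: +, f: ⊤}

Trace:
Per-block solution:
  B0: | IN=(all ⊤) | OUT=(all ⊤)
  B1: | IN=(all ⊤) | OUT={a:-; rest ⊤}
  B2: | IN={a:-; rest ⊤} | OUT={a:-; rest ⊤}
  B3: | IN={a:-; rest ⊤} | OUT={a:-, c:+, e:+; rest ⊤}
  B4: | IN={a:-, c:+, e:+; rest ⊤} | OUT={a:-, c:+, e:+; rest ⊤}
  B5: | IN={a:-, c:+, e:+; rest ⊤} | OUT={a:-, c:+, e:+, f:-; rest ⊤}
  B6: | IN={a:-, c:+, e:+, f:-; rest ⊤} | OUT={a:+, c:+, e:+, f:-; rest ⊤}
  B7: | IN={c:+, e:+; rest ⊤} | OUT={c:+, e:+; rest ⊤}

Merge at B5: IN[B5] = OUT[B4] = {a: -, b: ⊤, c: +, d: ⊤, e: +, f: ⊤}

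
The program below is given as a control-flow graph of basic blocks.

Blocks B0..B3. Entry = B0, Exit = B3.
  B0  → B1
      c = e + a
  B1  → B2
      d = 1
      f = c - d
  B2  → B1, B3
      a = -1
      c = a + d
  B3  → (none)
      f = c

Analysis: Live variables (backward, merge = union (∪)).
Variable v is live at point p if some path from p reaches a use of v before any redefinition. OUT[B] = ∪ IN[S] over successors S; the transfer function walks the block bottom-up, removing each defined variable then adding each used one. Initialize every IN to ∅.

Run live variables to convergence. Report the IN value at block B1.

Converged values:
  B0: | IN={a, e} | OUT={c}
  B1: | IN={c} | OUT={d}
  B2: | IN={d} | OUT={c}
  B3: | IN={c} | OUT={}

Merge at B1: OUT[B1] = IN[B2] = {d}
Applying B1's transfer function to that OUT value gives IN[B1] (row B1 above).

Answer: {c}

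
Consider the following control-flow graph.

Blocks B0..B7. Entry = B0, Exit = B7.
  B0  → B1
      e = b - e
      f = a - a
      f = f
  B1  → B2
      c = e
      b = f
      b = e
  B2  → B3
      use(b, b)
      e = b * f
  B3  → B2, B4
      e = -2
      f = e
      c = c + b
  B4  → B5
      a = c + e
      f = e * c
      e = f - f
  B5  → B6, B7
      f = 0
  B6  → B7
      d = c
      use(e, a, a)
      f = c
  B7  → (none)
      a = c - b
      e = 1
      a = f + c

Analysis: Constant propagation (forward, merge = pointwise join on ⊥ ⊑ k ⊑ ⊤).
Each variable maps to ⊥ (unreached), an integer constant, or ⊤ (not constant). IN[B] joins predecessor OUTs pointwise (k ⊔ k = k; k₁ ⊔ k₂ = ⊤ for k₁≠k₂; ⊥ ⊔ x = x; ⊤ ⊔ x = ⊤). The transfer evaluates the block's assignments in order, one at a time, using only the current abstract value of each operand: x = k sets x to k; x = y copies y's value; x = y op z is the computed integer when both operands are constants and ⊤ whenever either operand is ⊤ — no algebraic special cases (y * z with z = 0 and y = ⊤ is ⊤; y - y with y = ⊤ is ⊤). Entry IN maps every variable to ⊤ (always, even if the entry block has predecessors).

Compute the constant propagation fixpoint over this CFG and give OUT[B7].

Converged values:
  B0:  IN=(all ⊤)  OUT=(all ⊤)
  B1:  IN=(all ⊤)  OUT=(all ⊤)
  B2:  IN=(all ⊤)  OUT=(all ⊤)
  B3:  IN=(all ⊤)  OUT={e:-2, f:-2; rest ⊤}
  B4:  IN={e:-2, f:-2; rest ⊤}  OUT=(all ⊤)
  B5:  IN=(all ⊤)  OUT={f:0; rest ⊤}
  B6:  IN={f:0; rest ⊤}  OUT=(all ⊤)
  B7:  IN=(all ⊤)  OUT={e:1; rest ⊤}

Merge at B7: IN[B7] = OUT[B5] ⊔ OUT[B6] = {a: ⊤, b: ⊤, c: ⊤, d: ⊤, e: ⊤, f: ⊤}
Applying B7's transfer function to that IN value gives OUT[B7] (row B7 above).

Answer: {a: ⊤, b: ⊤, c: ⊤, d: ⊤, e: 1, f: ⊤}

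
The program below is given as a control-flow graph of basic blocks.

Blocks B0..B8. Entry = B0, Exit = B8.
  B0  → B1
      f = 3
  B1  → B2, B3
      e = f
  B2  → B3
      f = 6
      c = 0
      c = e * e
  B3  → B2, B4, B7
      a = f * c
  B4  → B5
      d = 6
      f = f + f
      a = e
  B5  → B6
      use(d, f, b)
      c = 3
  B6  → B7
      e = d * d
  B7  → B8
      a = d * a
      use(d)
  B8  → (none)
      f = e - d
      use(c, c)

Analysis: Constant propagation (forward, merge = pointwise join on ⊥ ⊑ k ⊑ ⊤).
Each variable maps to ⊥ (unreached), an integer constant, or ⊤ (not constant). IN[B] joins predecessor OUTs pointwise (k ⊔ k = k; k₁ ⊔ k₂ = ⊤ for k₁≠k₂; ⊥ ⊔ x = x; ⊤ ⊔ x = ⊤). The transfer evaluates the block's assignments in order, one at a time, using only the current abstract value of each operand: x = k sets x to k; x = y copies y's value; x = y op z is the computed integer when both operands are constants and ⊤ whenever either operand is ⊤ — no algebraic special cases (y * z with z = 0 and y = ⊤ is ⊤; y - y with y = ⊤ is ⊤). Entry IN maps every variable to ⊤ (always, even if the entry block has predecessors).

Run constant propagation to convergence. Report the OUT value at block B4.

Answer: {a: 3, b: ⊤, c: ⊤, d: 6, e: 3, f: ⊤}

Working:
Fixpoint table:
  B0: | IN=(all ⊤) | OUT={f:3; rest ⊤}
  B1: | IN={f:3; rest ⊤} | OUT={e:3, f:3; rest ⊤}
  B2: | IN={e:3; rest ⊤} | OUT={c:9, e:3, f:6; rest ⊤}
  B3: | IN={e:3; rest ⊤} | OUT={e:3; rest ⊤}
  B4: | IN={e:3; rest ⊤} | OUT={a:3, d:6, e:3; rest ⊤}
  B5: | IN={a:3, d:6, e:3; rest ⊤} | OUT={a:3, c:3, d:6, e:3; rest ⊤}
  B6: | IN={a:3, c:3, d:6, e:3; rest ⊤} | OUT={a:3, c:3, d:6, e:36; rest ⊤}
  B7: | IN=(all ⊤) | OUT=(all ⊤)
  B8: | IN=(all ⊤) | OUT=(all ⊤)

Merge at B4: IN[B4] = OUT[B3] = {a: ⊤, b: ⊤, c: ⊤, d: ⊤, e: 3, f: ⊤}
Applying B4's transfer function to that IN value gives OUT[B4] (row B4 above).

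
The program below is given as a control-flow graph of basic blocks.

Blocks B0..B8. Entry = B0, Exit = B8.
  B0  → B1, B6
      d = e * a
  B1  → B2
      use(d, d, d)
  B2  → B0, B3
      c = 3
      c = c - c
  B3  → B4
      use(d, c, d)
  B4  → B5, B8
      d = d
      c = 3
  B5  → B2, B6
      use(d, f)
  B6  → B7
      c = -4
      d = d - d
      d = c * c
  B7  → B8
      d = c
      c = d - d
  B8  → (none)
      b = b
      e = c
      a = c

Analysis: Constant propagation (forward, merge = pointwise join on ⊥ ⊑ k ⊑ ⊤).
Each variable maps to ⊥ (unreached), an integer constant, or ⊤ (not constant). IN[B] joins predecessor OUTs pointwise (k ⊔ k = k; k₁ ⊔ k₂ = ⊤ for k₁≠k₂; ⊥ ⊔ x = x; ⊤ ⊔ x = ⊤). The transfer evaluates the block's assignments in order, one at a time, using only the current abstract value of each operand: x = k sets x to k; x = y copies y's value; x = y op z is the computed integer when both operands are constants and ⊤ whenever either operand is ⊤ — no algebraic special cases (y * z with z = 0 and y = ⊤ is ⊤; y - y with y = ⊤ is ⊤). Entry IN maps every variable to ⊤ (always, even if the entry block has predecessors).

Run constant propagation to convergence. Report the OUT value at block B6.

Fixpoint table:
  B0:  IN=(all ⊤)  OUT=(all ⊤)
  B1:  IN=(all ⊤)  OUT=(all ⊤)
  B2:  IN=(all ⊤)  OUT={c:0; rest ⊤}
  B3:  IN={c:0; rest ⊤}  OUT={c:0; rest ⊤}
  B4:  IN={c:0; rest ⊤}  OUT={c:3; rest ⊤}
  B5:  IN={c:3; rest ⊤}  OUT={c:3; rest ⊤}
  B6:  IN=(all ⊤)  OUT={c:-4, d:16; rest ⊤}
  B7:  IN={c:-4, d:16; rest ⊤}  OUT={c:0, d:-4; rest ⊤}
  B8:  IN=(all ⊤)  OUT=(all ⊤)

Merge at B6: IN[B6] = OUT[B0] ⊔ OUT[B5] = {a: ⊤, b: ⊤, c: ⊤, d: ⊤, e: ⊤, f: ⊤}
Applying B6's transfer function to that IN value gives OUT[B6] (row B6 above).

Answer: {a: ⊤, b: ⊤, c: -4, d: 16, e: ⊤, f: ⊤}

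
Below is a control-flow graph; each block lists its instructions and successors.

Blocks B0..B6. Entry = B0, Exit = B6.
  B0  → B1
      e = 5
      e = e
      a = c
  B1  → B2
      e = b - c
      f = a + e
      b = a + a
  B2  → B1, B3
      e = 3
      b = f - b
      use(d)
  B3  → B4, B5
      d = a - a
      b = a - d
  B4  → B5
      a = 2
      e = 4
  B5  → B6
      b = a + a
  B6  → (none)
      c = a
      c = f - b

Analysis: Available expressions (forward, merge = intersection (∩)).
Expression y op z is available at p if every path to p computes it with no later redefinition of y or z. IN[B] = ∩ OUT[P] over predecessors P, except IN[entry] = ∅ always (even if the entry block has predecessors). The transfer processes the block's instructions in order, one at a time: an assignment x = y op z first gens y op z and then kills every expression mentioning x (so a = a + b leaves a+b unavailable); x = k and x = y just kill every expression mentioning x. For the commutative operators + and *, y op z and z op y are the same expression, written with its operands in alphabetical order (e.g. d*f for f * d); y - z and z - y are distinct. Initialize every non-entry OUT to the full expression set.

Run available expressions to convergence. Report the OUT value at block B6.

Answer: {a+a, f-b}

Trace:
Per-block solution:
  B0: | IN={} | OUT={}
  B1: | IN={} | OUT={a+a, a+e}
  B2: | IN={a+a, a+e} | OUT={a+a}
  B3: | IN={a+a} | OUT={a+a, a-a, a-d}
  B4: | IN={a+a, a-a, a-d} | OUT={}
  B5: | IN={} | OUT={a+a}
  B6: | IN={a+a} | OUT={a+a, f-b}

Merge at B6: IN[B6] = OUT[B5] = {a+a}
Applying B6's transfer function to that IN value gives OUT[B6] (row B6 above).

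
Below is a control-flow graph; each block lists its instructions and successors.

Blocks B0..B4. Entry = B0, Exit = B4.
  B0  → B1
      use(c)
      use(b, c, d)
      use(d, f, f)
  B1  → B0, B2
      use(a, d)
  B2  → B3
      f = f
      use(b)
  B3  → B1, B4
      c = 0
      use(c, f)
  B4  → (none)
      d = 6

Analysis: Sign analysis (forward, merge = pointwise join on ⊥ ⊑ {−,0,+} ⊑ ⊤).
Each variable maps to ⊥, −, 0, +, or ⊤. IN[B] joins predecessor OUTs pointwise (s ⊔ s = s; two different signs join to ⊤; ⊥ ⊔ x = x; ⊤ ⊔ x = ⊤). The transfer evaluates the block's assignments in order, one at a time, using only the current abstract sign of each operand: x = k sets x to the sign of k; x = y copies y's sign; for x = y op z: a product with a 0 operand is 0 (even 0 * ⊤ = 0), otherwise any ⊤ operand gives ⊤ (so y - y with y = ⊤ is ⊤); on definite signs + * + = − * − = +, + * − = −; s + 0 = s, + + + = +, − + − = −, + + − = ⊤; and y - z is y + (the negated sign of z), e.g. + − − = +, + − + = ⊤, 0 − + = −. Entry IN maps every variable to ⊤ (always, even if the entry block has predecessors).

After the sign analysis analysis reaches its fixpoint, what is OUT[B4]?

Converged values:
  B0:   IN=(all ⊤)   OUT=(all ⊤)
  B1:   IN=(all ⊤)   OUT=(all ⊤)
  B2:   IN=(all ⊤)   OUT=(all ⊤)
  B3:   IN=(all ⊤)   OUT={c:0; rest ⊤}
  B4:   IN={c:0; rest ⊤}   OUT={c:0, d:+; rest ⊤}

Merge at B4: IN[B4] = OUT[B3] = {a: ⊤, b: ⊤, c: 0, d: ⊤, e: ⊤, f: ⊤}
Applying B4's transfer function to that IN value gives OUT[B4] (row B4 above).

Answer: {a: ⊤, b: ⊤, c: 0, d: +, e: ⊤, f: ⊤}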